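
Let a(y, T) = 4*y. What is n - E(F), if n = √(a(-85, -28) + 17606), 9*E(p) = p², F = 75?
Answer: -625 + √17266 ≈ -493.60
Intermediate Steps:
E(p) = p²/9
n = √17266 (n = √(4*(-85) + 17606) = √(-340 + 17606) = √17266 ≈ 131.40)
n - E(F) = √17266 - 75²/9 = √17266 - 5625/9 = √17266 - 1*625 = √17266 - 625 = -625 + √17266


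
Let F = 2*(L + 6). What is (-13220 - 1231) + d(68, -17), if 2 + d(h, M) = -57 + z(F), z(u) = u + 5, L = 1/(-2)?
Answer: -14494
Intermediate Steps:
L = -½ (L = 1*(-½) = -½ ≈ -0.50000)
F = 11 (F = 2*(-½ + 6) = 2*(11/2) = 11)
z(u) = 5 + u
d(h, M) = -43 (d(h, M) = -2 + (-57 + (5 + 11)) = -2 + (-57 + 16) = -2 - 41 = -43)
(-13220 - 1231) + d(68, -17) = (-13220 - 1231) - 43 = -14451 - 43 = -14494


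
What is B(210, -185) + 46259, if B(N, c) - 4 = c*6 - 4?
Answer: 45149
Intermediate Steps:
B(N, c) = 6*c (B(N, c) = 4 + (c*6 - 4) = 4 + (6*c - 4) = 4 + (-4 + 6*c) = 6*c)
B(210, -185) + 46259 = 6*(-185) + 46259 = -1110 + 46259 = 45149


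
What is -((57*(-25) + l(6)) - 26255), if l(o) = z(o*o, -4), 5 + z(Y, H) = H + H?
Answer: 27693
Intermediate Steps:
z(Y, H) = -5 + 2*H (z(Y, H) = -5 + (H + H) = -5 + 2*H)
l(o) = -13 (l(o) = -5 + 2*(-4) = -5 - 8 = -13)
-((57*(-25) + l(6)) - 26255) = -((57*(-25) - 13) - 26255) = -((-1425 - 13) - 26255) = -(-1438 - 26255) = -1*(-27693) = 27693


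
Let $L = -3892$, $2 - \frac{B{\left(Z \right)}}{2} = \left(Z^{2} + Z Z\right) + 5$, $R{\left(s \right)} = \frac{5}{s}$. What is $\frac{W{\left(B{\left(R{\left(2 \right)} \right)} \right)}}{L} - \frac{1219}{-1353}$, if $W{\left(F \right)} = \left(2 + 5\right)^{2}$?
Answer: $\frac{668293}{752268} \approx 0.88837$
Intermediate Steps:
$B{\left(Z \right)} = -6 - 4 Z^{2}$ ($B{\left(Z \right)} = 4 - 2 \left(\left(Z^{2} + Z Z\right) + 5\right) = 4 - 2 \left(\left(Z^{2} + Z^{2}\right) + 5\right) = 4 - 2 \left(2 Z^{2} + 5\right) = 4 - 2 \left(5 + 2 Z^{2}\right) = 4 - \left(10 + 4 Z^{2}\right) = -6 - 4 Z^{2}$)
$W{\left(F \right)} = 49$ ($W{\left(F \right)} = 7^{2} = 49$)
$\frac{W{\left(B{\left(R{\left(2 \right)} \right)} \right)}}{L} - \frac{1219}{-1353} = \frac{49}{-3892} - \frac{1219}{-1353} = 49 \left(- \frac{1}{3892}\right) - - \frac{1219}{1353} = - \frac{7}{556} + \frac{1219}{1353} = \frac{668293}{752268}$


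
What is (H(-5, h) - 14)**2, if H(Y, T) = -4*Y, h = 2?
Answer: 36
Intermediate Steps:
(H(-5, h) - 14)**2 = (-4*(-5) - 14)**2 = (20 - 14)**2 = 6**2 = 36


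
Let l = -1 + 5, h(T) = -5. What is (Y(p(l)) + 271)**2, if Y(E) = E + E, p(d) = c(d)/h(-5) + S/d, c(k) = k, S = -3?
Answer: 7177041/100 ≈ 71770.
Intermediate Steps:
l = 4
p(d) = -3/d - d/5 (p(d) = d/(-5) - 3/d = d*(-1/5) - 3/d = -d/5 - 3/d = -3/d - d/5)
Y(E) = 2*E
(Y(p(l)) + 271)**2 = (2*(-3/4 - 1/5*4) + 271)**2 = (2*(-3*1/4 - 4/5) + 271)**2 = (2*(-3/4 - 4/5) + 271)**2 = (2*(-31/20) + 271)**2 = (-31/10 + 271)**2 = (2679/10)**2 = 7177041/100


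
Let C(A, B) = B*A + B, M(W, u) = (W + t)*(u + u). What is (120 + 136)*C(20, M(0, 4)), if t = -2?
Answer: -86016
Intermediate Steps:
M(W, u) = 2*u*(-2 + W) (M(W, u) = (W - 2)*(u + u) = (-2 + W)*(2*u) = 2*u*(-2 + W))
C(A, B) = B + A*B (C(A, B) = A*B + B = B + A*B)
(120 + 136)*C(20, M(0, 4)) = (120 + 136)*((2*4*(-2 + 0))*(1 + 20)) = 256*((2*4*(-2))*21) = 256*(-16*21) = 256*(-336) = -86016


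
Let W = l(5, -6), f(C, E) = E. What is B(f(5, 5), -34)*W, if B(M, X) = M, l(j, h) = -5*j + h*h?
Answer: 55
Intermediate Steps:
l(j, h) = h² - 5*j (l(j, h) = -5*j + h² = h² - 5*j)
W = 11 (W = (-6)² - 5*5 = 36 - 25 = 11)
B(f(5, 5), -34)*W = 5*11 = 55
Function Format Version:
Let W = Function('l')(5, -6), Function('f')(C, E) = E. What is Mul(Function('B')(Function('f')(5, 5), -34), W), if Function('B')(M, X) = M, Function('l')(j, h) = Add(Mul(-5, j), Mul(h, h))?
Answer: 55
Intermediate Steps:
Function('l')(j, h) = Add(Pow(h, 2), Mul(-5, j)) (Function('l')(j, h) = Add(Mul(-5, j), Pow(h, 2)) = Add(Pow(h, 2), Mul(-5, j)))
W = 11 (W = Add(Pow(-6, 2), Mul(-5, 5)) = Add(36, -25) = 11)
Mul(Function('B')(Function('f')(5, 5), -34), W) = Mul(5, 11) = 55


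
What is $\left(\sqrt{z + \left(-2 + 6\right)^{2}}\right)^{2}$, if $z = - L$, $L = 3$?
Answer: $13$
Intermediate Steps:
$z = -3$ ($z = \left(-1\right) 3 = -3$)
$\left(\sqrt{z + \left(-2 + 6\right)^{2}}\right)^{2} = \left(\sqrt{-3 + \left(-2 + 6\right)^{2}}\right)^{2} = \left(\sqrt{-3 + 4^{2}}\right)^{2} = \left(\sqrt{-3 + 16}\right)^{2} = \left(\sqrt{13}\right)^{2} = 13$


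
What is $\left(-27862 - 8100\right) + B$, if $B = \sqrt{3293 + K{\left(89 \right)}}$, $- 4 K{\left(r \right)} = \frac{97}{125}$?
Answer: $-35962 + \frac{\sqrt{8232015}}{50} \approx -35905.0$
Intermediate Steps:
$K{\left(r \right)} = - \frac{97}{500}$ ($K{\left(r \right)} = - \frac{97 \cdot \frac{1}{125}}{4} = \left(- \frac{1}{4}\right) \frac{97}{125} = - \frac{97}{500}$)
$B = \frac{\sqrt{8232015}}{50}$ ($B = \sqrt{3293 - \frac{97}{500}} = \sqrt{\frac{1646403}{500}} = \frac{\sqrt{8232015}}{50} \approx 57.383$)
$\left(-27862 - 8100\right) + B = \left(-27862 - 8100\right) + \frac{\sqrt{8232015}}{50} = -35962 + \frac{\sqrt{8232015}}{50}$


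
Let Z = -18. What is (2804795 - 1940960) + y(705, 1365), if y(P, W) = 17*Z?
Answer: 863529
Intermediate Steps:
y(P, W) = -306 (y(P, W) = 17*(-18) = -306)
(2804795 - 1940960) + y(705, 1365) = (2804795 - 1940960) - 306 = 863835 - 306 = 863529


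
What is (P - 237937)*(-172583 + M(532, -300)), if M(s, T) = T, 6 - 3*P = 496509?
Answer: 69747571754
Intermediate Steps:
P = -165501 (P = 2 - ⅓*496509 = 2 - 165503 = -165501)
(P - 237937)*(-172583 + M(532, -300)) = (-165501 - 237937)*(-172583 - 300) = -403438*(-172883) = 69747571754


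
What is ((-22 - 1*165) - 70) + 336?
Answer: 79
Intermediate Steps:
((-22 - 1*165) - 70) + 336 = ((-22 - 165) - 70) + 336 = (-187 - 70) + 336 = -257 + 336 = 79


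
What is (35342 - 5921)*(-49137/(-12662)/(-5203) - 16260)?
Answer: -2865110927931567/5989126 ≈ -4.7839e+8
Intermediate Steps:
(35342 - 5921)*(-49137/(-12662)/(-5203) - 16260) = 29421*(-49137*(-1/12662)*(-1/5203) - 16260) = 29421*((49137/12662)*(-1/5203) - 16260) = 29421*(-4467/5989126 - 16260) = 29421*(-97383193227/5989126) = -2865110927931567/5989126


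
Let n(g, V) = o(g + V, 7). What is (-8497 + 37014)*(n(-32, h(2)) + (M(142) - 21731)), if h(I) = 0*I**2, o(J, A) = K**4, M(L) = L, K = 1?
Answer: -615624996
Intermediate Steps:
o(J, A) = 1 (o(J, A) = 1**4 = 1)
h(I) = 0
n(g, V) = 1
(-8497 + 37014)*(n(-32, h(2)) + (M(142) - 21731)) = (-8497 + 37014)*(1 + (142 - 21731)) = 28517*(1 - 21589) = 28517*(-21588) = -615624996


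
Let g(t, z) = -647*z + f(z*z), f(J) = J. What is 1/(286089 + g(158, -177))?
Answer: 1/431937 ≈ 2.3152e-6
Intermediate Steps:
g(t, z) = z² - 647*z (g(t, z) = -647*z + z*z = -647*z + z² = z² - 647*z)
1/(286089 + g(158, -177)) = 1/(286089 - 177*(-647 - 177)) = 1/(286089 - 177*(-824)) = 1/(286089 + 145848) = 1/431937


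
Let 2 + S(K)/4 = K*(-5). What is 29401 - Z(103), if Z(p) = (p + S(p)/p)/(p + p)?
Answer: 623821877/21218 ≈ 29401.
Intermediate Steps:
S(K) = -8 - 20*K (S(K) = -8 + 4*(K*(-5)) = -8 + 4*(-5*K) = -8 - 20*K)
Z(p) = (p + (-8 - 20*p)/p)/(2*p) (Z(p) = (p + (-8 - 20*p)/p)/(p + p) = (p + (-8 - 20*p)/p)/((2*p)) = (p + (-8 - 20*p)/p)*(1/(2*p)) = (p + (-8 - 20*p)/p)/(2*p))
29401 - Z(103) = 29401 - (½ - 10/103 - 4/103²) = 29401 - (½ - 10*1/103 - 4*1/10609) = 29401 - (½ - 10/103 - 4/10609) = 29401 - 1*8541/21218 = 29401 - 8541/21218 = 623821877/21218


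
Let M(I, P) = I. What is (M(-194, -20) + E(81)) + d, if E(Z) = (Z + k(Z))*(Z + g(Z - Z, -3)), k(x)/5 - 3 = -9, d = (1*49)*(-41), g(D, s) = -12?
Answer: 1316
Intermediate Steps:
d = -2009 (d = 49*(-41) = -2009)
k(x) = -30 (k(x) = 15 + 5*(-9) = 15 - 45 = -30)
E(Z) = (-30 + Z)*(-12 + Z) (E(Z) = (Z - 30)*(Z - 12) = (-30 + Z)*(-12 + Z))
(M(-194, -20) + E(81)) + d = (-194 + (360 + 81² - 42*81)) - 2009 = (-194 + (360 + 6561 - 3402)) - 2009 = (-194 + 3519) - 2009 = 3325 - 2009 = 1316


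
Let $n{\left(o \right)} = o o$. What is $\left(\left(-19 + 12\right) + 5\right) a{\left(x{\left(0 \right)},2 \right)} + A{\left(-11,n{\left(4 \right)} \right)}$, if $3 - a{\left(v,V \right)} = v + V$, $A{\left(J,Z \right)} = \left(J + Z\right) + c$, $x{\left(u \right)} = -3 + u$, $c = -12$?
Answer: $-15$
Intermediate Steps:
$n{\left(o \right)} = o^{2}$
$A{\left(J,Z \right)} = -12 + J + Z$ ($A{\left(J,Z \right)} = \left(J + Z\right) - 12 = -12 + J + Z$)
$a{\left(v,V \right)} = 3 - V - v$ ($a{\left(v,V \right)} = 3 - \left(v + V\right) = 3 - \left(V + v\right) = 3 - V - v$)
$\left(\left(-19 + 12\right) + 5\right) a{\left(x{\left(0 \right)},2 \right)} + A{\left(-11,n{\left(4 \right)} \right)} = \left(\left(-19 + 12\right) + 5\right) \left(3 - 2 - \left(-3 + 0\right)\right) - \left(23 - 16\right) = \left(-7 + 5\right) \left(3 - 2 - -3\right) - 7 = - 2 \left(3 - 2 + 3\right) - 7 = \left(-2\right) 4 - 7 = -8 - 7 = -15$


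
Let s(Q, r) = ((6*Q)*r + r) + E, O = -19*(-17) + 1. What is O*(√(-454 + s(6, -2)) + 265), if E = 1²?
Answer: 85860 + 324*I*√527 ≈ 85860.0 + 7437.9*I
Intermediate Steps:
E = 1
O = 324 (O = 323 + 1 = 324)
s(Q, r) = 1 + r + 6*Q*r (s(Q, r) = ((6*Q)*r + r) + 1 = (6*Q*r + r) + 1 = (r + 6*Q*r) + 1 = 1 + r + 6*Q*r)
O*(√(-454 + s(6, -2)) + 265) = 324*(√(-454 + (1 - 2 + 6*6*(-2))) + 265) = 324*(√(-454 + (1 - 2 - 72)) + 265) = 324*(√(-454 - 73) + 265) = 324*(√(-527) + 265) = 324*(I*√527 + 265) = 324*(265 + I*√527) = 85860 + 324*I*√527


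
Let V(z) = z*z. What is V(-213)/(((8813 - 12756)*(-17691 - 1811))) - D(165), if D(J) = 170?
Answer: -13072340251/76896386 ≈ -170.00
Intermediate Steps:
V(z) = z²
V(-213)/(((8813 - 12756)*(-17691 - 1811))) - D(165) = (-213)²/(((8813 - 12756)*(-17691 - 1811))) - 1*170 = 45369/((-3943*(-19502))) - 170 = 45369/76896386 - 170 = -13072340251/76896386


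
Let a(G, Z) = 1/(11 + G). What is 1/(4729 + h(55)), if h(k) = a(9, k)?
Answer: 20/94581 ≈ 0.00021146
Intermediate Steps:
h(k) = 1/20 (h(k) = 1/(11 + 9) = 1/20)
1/(4729 + h(55)) = 1/(4729 + 1/20) = 1/(94581/20) = 20/94581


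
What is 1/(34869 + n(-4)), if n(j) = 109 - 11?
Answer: 1/34967 ≈ 2.8598e-5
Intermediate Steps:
n(j) = 98
1/(34869 + n(-4)) = 1/(34869 + 98) = 1/34967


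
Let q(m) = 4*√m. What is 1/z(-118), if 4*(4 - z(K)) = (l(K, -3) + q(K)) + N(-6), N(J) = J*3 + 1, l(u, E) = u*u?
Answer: -55564/192961769 + 16*I*√118/192961769 ≈ -0.00028795 + 9.0072e-7*I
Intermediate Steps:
l(u, E) = u²
N(J) = 1 + 3*J (N(J) = 3*J + 1 = 1 + 3*J)
z(K) = 33/4 - √K - K²/4 (z(K) = 4 - ((K² + 4*√K) + (1 + 3*(-6)))/4 = 4 - ((K² + 4*√K) + (1 - 18))/4 = 4 - ((K² + 4*√K) - 17)/4 = 4 - (-17 + K² + 4*√K)/4 = 4 + (17/4 - √K - K²/4) = 33/4 - √K - K²/4)
1/z(-118) = 1/(33/4 - √(-118) - ¼*(-118)²) = 1/(33/4 - I*√118 - ¼*13924) = 1/(33/4 - I*√118 - 3481) = 1/(-13891/4 - I*√118)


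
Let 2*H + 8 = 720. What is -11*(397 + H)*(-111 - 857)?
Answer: 8017944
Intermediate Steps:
H = 356 (H = -4 + (½)*720 = -4 + 360 = 356)
-11*(397 + H)*(-111 - 857) = -11*(397 + 356)*(-111 - 857) = -8283*(-968) = -11*(-728904) = 8017944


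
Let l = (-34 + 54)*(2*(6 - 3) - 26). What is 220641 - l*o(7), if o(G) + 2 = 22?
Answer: 228641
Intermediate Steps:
o(G) = 20 (o(G) = -2 + 22 = 20)
l = -400 (l = 20*(2*3 - 26) = 20*(6 - 26) = 20*(-20) = -400)
220641 - l*o(7) = 220641 - (-400)*20 = 220641 - 1*(-8000) = 220641 + 8000 = 228641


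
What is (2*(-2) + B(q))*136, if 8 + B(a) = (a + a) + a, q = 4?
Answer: 0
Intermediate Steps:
B(a) = -8 + 3*a (B(a) = -8 + ((a + a) + a) = -8 + (2*a + a) = -8 + 3*a)
(2*(-2) + B(q))*136 = (2*(-2) + (-8 + 3*4))*136 = (-4 + (-8 + 12))*136 = (-4 + 4)*136 = 0*136 = 0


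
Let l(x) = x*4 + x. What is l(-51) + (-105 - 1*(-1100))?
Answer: 740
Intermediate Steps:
l(x) = 5*x (l(x) = 4*x + x = 5*x)
l(-51) + (-105 - 1*(-1100)) = 5*(-51) + (-105 - 1*(-1100)) = -255 + (-105 + 1100) = -255 + 995 = 740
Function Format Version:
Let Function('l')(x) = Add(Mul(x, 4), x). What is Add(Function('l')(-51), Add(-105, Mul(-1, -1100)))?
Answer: 740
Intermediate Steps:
Function('l')(x) = Mul(5, x) (Function('l')(x) = Add(Mul(4, x), x) = Mul(5, x))
Add(Function('l')(-51), Add(-105, Mul(-1, -1100))) = Add(Mul(5, -51), Add(-105, Mul(-1, -1100))) = Add(-255, Add(-105, 1100)) = Add(-255, 995) = 740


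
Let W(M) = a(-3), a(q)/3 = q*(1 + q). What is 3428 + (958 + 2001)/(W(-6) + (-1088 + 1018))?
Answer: 175297/52 ≈ 3371.1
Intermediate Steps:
a(q) = 3*q*(1 + q) (a(q) = 3*(q*(1 + q)) = 3*q*(1 + q))
W(M) = 18 (W(M) = 3*(-3)*(1 - 3) = 3*(-3)*(-2) = 18)
3428 + (958 + 2001)/(W(-6) + (-1088 + 1018)) = 3428 + (958 + 2001)/(18 + (-1088 + 1018)) = 3428 + 2959/(18 - 70) = 3428 + 2959/(-52) = 3428 + 2959*(-1/52) = 3428 - 2959/52 = 175297/52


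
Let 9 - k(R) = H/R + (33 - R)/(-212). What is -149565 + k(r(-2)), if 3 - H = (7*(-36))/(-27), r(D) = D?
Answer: -95119525/636 ≈ -1.4956e+5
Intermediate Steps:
H = -19/3 (H = 3 - 7*(-36)/(-27) = 3 - (-252)*(-1)/27 = 3 - 1*28/3 = 3 - 28/3 = -19/3 ≈ -6.3333)
k(R) = 1941/212 - R/212 + 19/(3*R) (k(R) = 9 - (-19/(3*R) + (33 - R)/(-212)) = 9 - (-19/(3*R) + (33 - R)*(-1/212)) = 9 - (-19/(3*R) + (-33/212 + R/212)) = 9 - (-33/212 - 19/(3*R) + R/212) = 9 + (33/212 - R/212 + 19/(3*R)) = 1941/212 - R/212 + 19/(3*R))
-149565 + k(r(-2)) = -149565 + (1/636)*(4028 - 3*(-2)*(-1941 - 2))/(-2) = -149565 + (1/636)*(-½)*(4028 - 3*(-2)*(-1943)) = -149565 + (1/636)*(-½)*(4028 - 11658) = -149565 + (1/636)*(-½)*(-7630) = -149565 + 3815/636 = -95119525/636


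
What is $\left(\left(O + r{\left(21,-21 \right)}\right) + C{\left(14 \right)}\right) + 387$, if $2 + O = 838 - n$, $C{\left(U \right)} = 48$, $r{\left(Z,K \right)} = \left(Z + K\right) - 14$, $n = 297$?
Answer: $960$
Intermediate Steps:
$r{\left(Z,K \right)} = -14 + K + Z$ ($r{\left(Z,K \right)} = \left(K + Z\right) - 14 = -14 + K + Z$)
$O = 539$ ($O = -2 + \left(838 - 297\right) = -2 + 541 = 539$)
$\left(\left(O + r{\left(21,-21 \right)}\right) + C{\left(14 \right)}\right) + 387 = \left(\left(539 - 14\right) + 48\right) + 387 = \left(525 + 48\right) + 387 = 573 + 387 = 960$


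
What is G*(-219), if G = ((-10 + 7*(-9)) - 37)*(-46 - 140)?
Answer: -4480740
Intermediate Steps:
G = 20460 (G = ((-10 - 63) - 37)*(-186) = (-73 - 37)*(-186) = -110*(-186) = 20460)
G*(-219) = 20460*(-219) = -4480740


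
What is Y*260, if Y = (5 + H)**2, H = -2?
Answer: 2340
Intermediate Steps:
Y = 9 (Y = (5 - 2)**2 = 3**2 = 9)
Y*260 = 9*260 = 2340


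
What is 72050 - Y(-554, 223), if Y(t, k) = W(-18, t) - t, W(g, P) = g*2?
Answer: 71532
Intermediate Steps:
W(g, P) = 2*g
Y(t, k) = -36 - t (Y(t, k) = 2*(-18) - t = -36 - t)
72050 - Y(-554, 223) = 72050 - (-36 - 1*(-554)) = 72050 - (-36 + 554) = 72050 - 1*518 = 72050 - 518 = 71532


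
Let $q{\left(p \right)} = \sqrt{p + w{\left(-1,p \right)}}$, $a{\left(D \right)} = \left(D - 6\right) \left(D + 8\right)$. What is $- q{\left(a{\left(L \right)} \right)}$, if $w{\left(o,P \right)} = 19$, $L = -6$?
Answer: $- i \sqrt{5} \approx - 2.2361 i$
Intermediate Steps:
$a{\left(D \right)} = \left(-6 + D\right) \left(8 + D\right)$
$q{\left(p \right)} = \sqrt{19 + p}$ ($q{\left(p \right)} = \sqrt{p + 19} = \sqrt{19 + p}$)
$- q{\left(a{\left(L \right)} \right)} = - \sqrt{19 + \left(-48 + \left(-6\right)^{2} + 2 \left(-6\right)\right)} = - \sqrt{19 - 24} = - \sqrt{-5} = - i \sqrt{5}$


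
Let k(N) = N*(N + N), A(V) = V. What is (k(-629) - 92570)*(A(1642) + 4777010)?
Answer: 3338901496224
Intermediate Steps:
k(N) = 2*N² (k(N) = N*(2*N) = 2*N²)
(k(-629) - 92570)*(A(1642) + 4777010) = (2*(-629)² - 92570)*(1642 + 4777010) = (2*395641 - 92570)*4778652 = (791282 - 92570)*4778652 = 698712*4778652 = 3338901496224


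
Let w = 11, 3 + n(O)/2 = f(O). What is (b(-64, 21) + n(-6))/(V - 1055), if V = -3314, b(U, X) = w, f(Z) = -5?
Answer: 5/4369 ≈ 0.0011444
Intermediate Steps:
n(O) = -16 (n(O) = -6 + 2*(-5) = -6 - 10 = -16)
b(U, X) = 11
(b(-64, 21) + n(-6))/(V - 1055) = (11 - 16)/(-3314 - 1055) = -5/(-4369) = -5*(-1/4369) = 5/4369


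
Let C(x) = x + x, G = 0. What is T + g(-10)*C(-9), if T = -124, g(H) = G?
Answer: -124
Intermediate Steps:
g(H) = 0
C(x) = 2*x
T + g(-10)*C(-9) = -124 + 0*(2*(-9)) = -124 + 0*(-18) = -124 + 0 = -124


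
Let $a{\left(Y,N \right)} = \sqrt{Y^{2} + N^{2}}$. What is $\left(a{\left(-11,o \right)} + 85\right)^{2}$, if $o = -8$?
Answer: $\left(85 + \sqrt{185}\right)^{2} \approx 9722.3$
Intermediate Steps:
$a{\left(Y,N \right)} = \sqrt{N^{2} + Y^{2}}$
$\left(a{\left(-11,o \right)} + 85\right)^{2} = \left(\sqrt{\left(-8\right)^{2} + \left(-11\right)^{2}} + 85\right)^{2} = \left(\sqrt{64 + 121} + 85\right)^{2} = \left(\sqrt{185} + 85\right)^{2} = \left(85 + \sqrt{185}\right)^{2}$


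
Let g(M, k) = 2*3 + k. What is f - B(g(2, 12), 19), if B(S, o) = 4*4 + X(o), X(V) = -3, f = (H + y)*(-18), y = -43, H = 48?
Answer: -103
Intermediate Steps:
f = -90 (f = (48 - 43)*(-18) = 5*(-18) = -90)
g(M, k) = 6 + k
B(S, o) = 13 (B(S, o) = 4*4 - 3 = 16 - 3 = 13)
f - B(g(2, 12), 19) = -90 - 1*13 = -90 - 13 = -103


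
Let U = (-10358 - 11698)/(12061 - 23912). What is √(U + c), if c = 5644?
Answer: 10*√7929397441/11851 ≈ 75.139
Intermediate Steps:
U = 22056/11851 (U = -22056/(-11851) = -22056*(-1/11851) = 22056/11851 ≈ 1.8611)
√(U + c) = √(22056/11851 + 5644) = √(66909100/11851) = 10*√7929397441/11851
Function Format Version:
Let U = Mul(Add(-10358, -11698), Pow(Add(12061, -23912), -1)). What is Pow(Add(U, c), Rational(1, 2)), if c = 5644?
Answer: Mul(Rational(10, 11851), Pow(7929397441, Rational(1, 2))) ≈ 75.139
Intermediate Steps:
U = Rational(22056, 11851) (U = Mul(-22056, Pow(-11851, -1)) = Mul(-22056, Rational(-1, 11851)) = Rational(22056, 11851) ≈ 1.8611)
Pow(Add(U, c), Rational(1, 2)) = Pow(Add(Rational(22056, 11851), 5644), Rational(1, 2)) = Pow(Rational(66909100, 11851), Rational(1, 2)) = Mul(Rational(10, 11851), Pow(7929397441, Rational(1, 2)))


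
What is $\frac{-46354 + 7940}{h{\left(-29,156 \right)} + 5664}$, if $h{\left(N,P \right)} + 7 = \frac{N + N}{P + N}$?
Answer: $- \frac{4878578}{718381} \approx -6.7911$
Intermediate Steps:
$h{\left(N,P \right)} = -7 + \frac{2 N}{N + P}$ ($h{\left(N,P \right)} = -7 + \frac{N + N}{P + N} = -7 + \frac{2 N}{N + P}$)
$\frac{-46354 + 7940}{h{\left(-29,156 \right)} + 5664} = \frac{-46354 + 7940}{\frac{\left(-7\right) 156 - -145}{-29 + 156} + 5664} = - \frac{38414}{\frac{-1092 + 145}{127} + 5664} = - \frac{38414}{\frac{1}{127} \left(-947\right) + 5664} = - \frac{38414}{- \frac{947}{127} + 5664} = - \frac{38414}{\frac{718381}{127}} = \left(-38414\right) \frac{127}{718381} = - \frac{4878578}{718381}$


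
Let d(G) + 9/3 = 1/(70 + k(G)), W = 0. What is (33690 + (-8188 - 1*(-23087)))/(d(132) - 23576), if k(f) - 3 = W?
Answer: -3546997/1721266 ≈ -2.0607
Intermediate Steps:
k(f) = 3 (k(f) = 3 + 0 = 3)
d(G) = -218/73 (d(G) = -3 + 1/(70 + 3) = -3 + 1/73 = -218/73)
(33690 + (-8188 - 1*(-23087)))/(d(132) - 23576) = (33690 + (-8188 - 1*(-23087)))/(-218/73 - 23576) = (33690 + (-8188 + 23087))/(-1721266/73) = (33690 + 14899)*(-73/1721266) = 48589*(-73/1721266) = -3546997/1721266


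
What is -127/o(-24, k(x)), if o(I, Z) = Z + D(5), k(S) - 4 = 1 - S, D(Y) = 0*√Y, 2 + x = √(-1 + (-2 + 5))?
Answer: -889/47 - 127*√2/47 ≈ -22.736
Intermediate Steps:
x = -2 + √2 (x = -2 + √(-1 + (-2 + 5)) = -2 + √(-1 + 3) = -2 + √2 ≈ -0.58579)
D(Y) = 0
k(S) = 5 - S (k(S) = 4 + (1 - S) = 5 - S)
o(I, Z) = Z (o(I, Z) = Z + 0 = Z)
-127/o(-24, k(x)) = -127/(5 - (-2 + √2)) = -127/(5 + (2 - √2)) = -127/(7 - √2)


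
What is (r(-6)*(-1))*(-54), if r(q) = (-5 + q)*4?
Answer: -2376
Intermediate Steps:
r(q) = -20 + 4*q
(r(-6)*(-1))*(-54) = ((-20 + 4*(-6))*(-1))*(-54) = ((-20 - 24)*(-1))*(-54) = -44*(-1)*(-54) = 44*(-54) = -2376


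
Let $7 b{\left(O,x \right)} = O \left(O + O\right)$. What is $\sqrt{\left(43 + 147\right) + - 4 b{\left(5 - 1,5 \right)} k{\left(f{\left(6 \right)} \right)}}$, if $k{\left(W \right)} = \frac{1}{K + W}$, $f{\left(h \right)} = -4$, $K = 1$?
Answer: $\frac{\sqrt{86478}}{21} \approx 14.003$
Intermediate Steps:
$k{\left(W \right)} = \frac{1}{1 + W}$
$b{\left(O,x \right)} = \frac{2 O^{2}}{7}$ ($b{\left(O,x \right)} = \frac{O \left(O + O\right)}{7} = \frac{O 2 O}{7} = \frac{2 O^{2}}{7}$)
$\sqrt{\left(43 + 147\right) + - 4 b{\left(5 - 1,5 \right)} k{\left(f{\left(6 \right)} \right)}} = \sqrt{\left(43 + 147\right) + \frac{\left(-4\right) \frac{2 \left(5 - 1\right)^{2}}{7}}{1 - 4}} = \sqrt{190 + \frac{\left(-4\right) \frac{2 \cdot 4^{2}}{7}}{-3}} = \sqrt{190 + - 4 \cdot \frac{2}{7} \cdot 16 \left(- \frac{1}{3}\right)} = \sqrt{190 + \left(-4\right) \frac{32}{7} \left(- \frac{1}{3}\right)} = \sqrt{190 - - \frac{128}{21}} = \sqrt{190 + \frac{128}{21}} = \sqrt{\frac{4118}{21}} = \frac{\sqrt{86478}}{21}$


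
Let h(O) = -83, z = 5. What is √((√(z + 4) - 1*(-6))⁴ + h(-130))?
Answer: √6478 ≈ 80.486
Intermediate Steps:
√((√(z + 4) - 1*(-6))⁴ + h(-130)) = √((√(5 + 4) - 1*(-6))⁴ - 83) = √((√9 + 6)⁴ - 83) = √((3 + 6)⁴ - 83) = √(9⁴ - 83) = √(6561 - 83) = √6478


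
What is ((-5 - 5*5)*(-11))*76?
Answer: 25080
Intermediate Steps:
((-5 - 5*5)*(-11))*76 = ((-5 - 25)*(-11))*76 = -30*(-11)*76 = 330*76 = 25080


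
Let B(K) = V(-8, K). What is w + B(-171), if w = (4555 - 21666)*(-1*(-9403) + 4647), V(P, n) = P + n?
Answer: -240409729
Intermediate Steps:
B(K) = -8 + K
w = -240409550 (w = -17111*(9403 + 4647) = -17111*14050 = -240409550)
w + B(-171) = -240409550 + (-8 - 171) = -240409550 - 179 = -240409729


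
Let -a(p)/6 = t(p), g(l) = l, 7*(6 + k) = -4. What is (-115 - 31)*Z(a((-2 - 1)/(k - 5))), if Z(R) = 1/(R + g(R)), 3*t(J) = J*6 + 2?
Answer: 657/64 ≈ 10.266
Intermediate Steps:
k = -46/7 (k = -6 + (⅐)*(-4) = -6 - 4/7 = -46/7 ≈ -6.5714)
t(J) = ⅔ + 2*J (t(J) = (J*6 + 2)/3 = (6*J + 2)/3 = (2 + 6*J)/3 = ⅔ + 2*J)
a(p) = -4 - 12*p (a(p) = -6*(⅔ + 2*p) = -4 - 12*p)
Z(R) = 1/(2*R) (Z(R) = 1/(R + R) = 1/(2*R))
(-115 - 31)*Z(a((-2 - 1)/(k - 5))) = (-115 - 31)*(1/(2*(-4 - 12*(-2 - 1)/(-46/7 - 5)))) = -73/(-4 - (-36)/(-81/7)) = -73/(-4 - (-36)*(-7)/81) = -73/(-4 - 12*7/27) = -73/(-4 - 28/9) = -73/(-64/9) = -73*(-9)/64 = -146*(-9/128) = 657/64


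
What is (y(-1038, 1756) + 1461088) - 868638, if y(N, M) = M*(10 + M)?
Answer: 3693546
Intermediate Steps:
(y(-1038, 1756) + 1461088) - 868638 = (1756*(10 + 1756) + 1461088) - 868638 = (1756*1766 + 1461088) - 868638 = (3101096 + 1461088) - 868638 = 4562184 - 868638 = 3693546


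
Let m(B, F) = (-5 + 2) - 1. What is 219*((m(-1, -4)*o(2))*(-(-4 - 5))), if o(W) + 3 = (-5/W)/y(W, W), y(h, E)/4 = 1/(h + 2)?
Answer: 43362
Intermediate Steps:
m(B, F) = -4 (m(B, F) = -3 - 1 = -4)
y(h, E) = 4/(2 + h) (y(h, E) = 4/(h + 2) = 4/(2 + h))
o(W) = -3 - 5*(½ + W/4)/W (o(W) = -3 + (-5/W)/((4/(2 + W))) = -3 + (-5/W)*(½ + W/4) = -3 - 5*(½ + W/4)/W)
219*((m(-1, -4)*o(2))*(-(-4 - 5))) = 219*((-(-10 - 17*2)/2)*(-(-4 - 5))) = 219*((-(-10 - 34)/2)*(-1*(-9))) = 219*(-(-44)/2*9) = 219*(-4*(-11/2)*9) = 219*(22*9) = 219*198 = 43362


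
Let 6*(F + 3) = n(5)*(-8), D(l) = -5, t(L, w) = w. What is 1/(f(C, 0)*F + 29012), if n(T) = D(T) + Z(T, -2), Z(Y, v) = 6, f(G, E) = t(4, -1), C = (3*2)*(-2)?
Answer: 3/87049 ≈ 3.4463e-5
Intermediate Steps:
C = -12 (C = 6*(-2) = -12)
f(G, E) = -1
n(T) = 1 (n(T) = -5 + 6 = 1)
F = -13/3 (F = -3 + (1*(-8))/6 = -3 + (1/6)*(-8) = -3 - 4/3 = -13/3 ≈ -4.3333)
1/(f(C, 0)*F + 29012) = 1/(-1*(-13/3) + 29012) = 1/(13/3 + 29012) = 1/(87049/3) = 3/87049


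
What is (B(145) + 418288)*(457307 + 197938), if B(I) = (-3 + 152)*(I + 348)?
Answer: 322213452525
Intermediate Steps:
B(I) = 51852 + 149*I (B(I) = 149*(348 + I) = 51852 + 149*I)
(B(145) + 418288)*(457307 + 197938) = ((51852 + 149*145) + 418288)*(457307 + 197938) = ((51852 + 21605) + 418288)*655245 = (73457 + 418288)*655245 = 491745*655245 = 322213452525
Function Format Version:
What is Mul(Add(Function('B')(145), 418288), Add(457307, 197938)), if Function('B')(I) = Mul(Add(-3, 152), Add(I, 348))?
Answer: 322213452525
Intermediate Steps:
Function('B')(I) = Add(51852, Mul(149, I)) (Function('B')(I) = Mul(149, Add(348, I)) = Add(51852, Mul(149, I)))
Mul(Add(Function('B')(145), 418288), Add(457307, 197938)) = Mul(Add(Add(51852, Mul(149, 145)), 418288), Add(457307, 197938)) = Mul(Add(Add(51852, 21605), 418288), 655245) = Mul(Add(73457, 418288), 655245) = Mul(491745, 655245) = 322213452525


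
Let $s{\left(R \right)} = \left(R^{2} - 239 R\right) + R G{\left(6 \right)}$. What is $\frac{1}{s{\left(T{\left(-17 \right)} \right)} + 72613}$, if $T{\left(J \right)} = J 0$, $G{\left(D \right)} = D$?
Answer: $\frac{1}{72613} \approx 1.3772 \cdot 10^{-5}$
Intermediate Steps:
$T{\left(J \right)} = 0$
$s{\left(R \right)} = R^{2} - 233 R$ ($s{\left(R \right)} = \left(R^{2} - 239 R\right) + R 6 = \left(R^{2} - 239 R\right) + 6 R = R^{2} - 233 R$)
$\frac{1}{s{\left(T{\left(-17 \right)} \right)} + 72613} = \frac{1}{0 \left(-233 + 0\right) + 72613} = \frac{1}{0 \left(-233\right) + 72613} = \frac{1}{0 + 72613} = \frac{1}{72613}$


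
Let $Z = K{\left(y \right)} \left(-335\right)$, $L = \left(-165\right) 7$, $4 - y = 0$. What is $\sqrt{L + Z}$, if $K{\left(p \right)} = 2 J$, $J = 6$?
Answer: $15 i \sqrt{23} \approx 71.938 i$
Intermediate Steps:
$y = 4$ ($y = 4 - 0 = 4 + 0 = 4$)
$K{\left(p \right)} = 12$ ($K{\left(p \right)} = 2 \cdot 6 = 12$)
$L = -1155$
$Z = -4020$ ($Z = 12 \left(-335\right) = -4020$)
$\sqrt{L + Z} = \sqrt{-1155 - 4020} = \sqrt{-5175} = 15 i \sqrt{23}$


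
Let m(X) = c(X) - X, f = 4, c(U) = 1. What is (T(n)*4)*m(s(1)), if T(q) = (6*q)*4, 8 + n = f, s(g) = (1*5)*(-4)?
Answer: -8064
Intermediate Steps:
s(g) = -20 (s(g) = 5*(-4) = -20)
n = -4 (n = -8 + 4 = -4)
T(q) = 24*q
m(X) = 1 - X
(T(n)*4)*m(s(1)) = ((24*(-4))*4)*(1 - 1*(-20)) = (-96*4)*(1 + 20) = -384*21 = -8064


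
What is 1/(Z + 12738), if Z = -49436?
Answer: -1/36698 ≈ -2.7249e-5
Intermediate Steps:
1/(Z + 12738) = 1/(-49436 + 12738) = 1/(-36698) = -1/36698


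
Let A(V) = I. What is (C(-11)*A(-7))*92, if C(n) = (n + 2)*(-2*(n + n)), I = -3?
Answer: 109296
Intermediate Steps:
A(V) = -3
C(n) = -4*n*(2 + n) (C(n) = (2 + n)*(-4*n) = -4*n*(2 + n))
(C(-11)*A(-7))*92 = (-4*(-11)*(2 - 11)*(-3))*92 = (-4*(-11)*(-9)*(-3))*92 = -396*(-3)*92 = 1188*92 = 109296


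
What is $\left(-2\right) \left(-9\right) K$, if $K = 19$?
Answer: $342$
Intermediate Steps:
$\left(-2\right) \left(-9\right) K = \left(-2\right) \left(-9\right) 19 = 18 \cdot 19 = 342$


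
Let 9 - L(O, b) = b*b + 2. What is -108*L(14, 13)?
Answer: 17496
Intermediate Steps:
L(O, b) = 7 - b² (L(O, b) = 9 - (b*b + 2) = 9 - (b² + 2) = 9 - (2 + b²) = 9 + (-2 - b²) = 7 - b²)
-108*L(14, 13) = -108*(7 - 1*13²) = -108*(7 - 1*169) = -108*(7 - 169) = -108*(-162) = 17496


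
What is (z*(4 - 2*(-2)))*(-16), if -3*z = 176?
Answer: 22528/3 ≈ 7509.3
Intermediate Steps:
z = -176/3 (z = -⅓*176 = -176/3 ≈ -58.667)
(z*(4 - 2*(-2)))*(-16) = -176*(4 - 2*(-2))/3*(-16) = -176*(4 + 4)/3*(-16) = -176/3*8*(-16) = -1408/3*(-16) = 22528/3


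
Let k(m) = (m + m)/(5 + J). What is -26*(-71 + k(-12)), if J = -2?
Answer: 2054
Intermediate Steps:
k(m) = 2*m/3 (k(m) = (m + m)/(5 - 2) = (2*m)/3 = (2*m)*(⅓) = 2*m/3)
-26*(-71 + k(-12)) = -26*(-71 + (⅔)*(-12)) = -26*(-71 - 8) = -26*(-79) = 2054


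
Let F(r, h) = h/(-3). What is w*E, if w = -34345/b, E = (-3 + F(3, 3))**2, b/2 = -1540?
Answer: 13738/77 ≈ 178.42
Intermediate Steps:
b = -3080 (b = 2*(-1540) = -3080)
F(r, h) = -h/3 (F(r, h) = h*(-1/3) = -h/3)
E = 16 (E = (-3 - 1/3*3)**2 = (-3 - 1)**2 = (-4)**2 = 16)
w = 6869/616 (w = -34345/(-3080) = -34345*(-1/3080) = 6869/616 ≈ 11.151)
w*E = (6869/616)*16 = 13738/77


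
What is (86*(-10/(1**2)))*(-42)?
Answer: 36120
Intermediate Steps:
(86*(-10/(1**2)))*(-42) = (86*(-10/1))*(-42) = (86*(-10*1))*(-42) = (86*(-10))*(-42) = -860*(-42) = 36120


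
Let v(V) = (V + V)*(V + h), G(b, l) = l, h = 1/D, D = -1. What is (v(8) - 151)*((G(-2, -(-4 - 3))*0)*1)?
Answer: 0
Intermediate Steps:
h = -1 (h = 1/(-1) = -1)
v(V) = 2*V*(-1 + V) (v(V) = (V + V)*(V - 1) = (2*V)*(-1 + V) = 2*V*(-1 + V))
(v(8) - 151)*((G(-2, -(-4 - 3))*0)*1) = (2*8*(-1 + 8) - 151)*((-(-4 - 3)*0)*1) = (2*8*7 - 151)*((-1*(-7)*0)*1) = (112 - 151)*((7*0)*1) = -0 = -39*0 = 0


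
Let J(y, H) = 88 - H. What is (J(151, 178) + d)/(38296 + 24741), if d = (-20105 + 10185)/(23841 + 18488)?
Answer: -293810/205253321 ≈ -0.0014315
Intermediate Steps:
d = -9920/42329 ≈ -0.23435
(J(151, 178) + d)/(38296 + 24741) = ((88 - 1*178) - 9920/42329)/(38296 + 24741) = ((88 - 178) - 9920/42329)/63037 = (-90 - 9920/42329)*(1/63037) = -3819530/42329*1/63037 = -293810/205253321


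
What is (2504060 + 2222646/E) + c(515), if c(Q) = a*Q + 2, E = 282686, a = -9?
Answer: 353277621784/141343 ≈ 2.4994e+6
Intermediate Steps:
c(Q) = 2 - 9*Q (c(Q) = -9*Q + 2 = 2 - 9*Q)
(2504060 + 2222646/E) + c(515) = (2504060 + 2222646/282686) + (2 - 9*515) = (2504060 + 2222646*(1/282686)) + (2 - 4635) = (2504060 + 1111323/141343) - 4633 = 353932463903/141343 - 4633 = 353277621784/141343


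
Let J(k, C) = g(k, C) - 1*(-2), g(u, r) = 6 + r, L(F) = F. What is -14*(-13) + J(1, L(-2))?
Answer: 188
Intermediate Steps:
J(k, C) = 8 + C (J(k, C) = (6 + C) - 1*(-2) = (6 + C) + 2 = 8 + C)
-14*(-13) + J(1, L(-2)) = -14*(-13) + (8 - 2) = 182 + 6 = 188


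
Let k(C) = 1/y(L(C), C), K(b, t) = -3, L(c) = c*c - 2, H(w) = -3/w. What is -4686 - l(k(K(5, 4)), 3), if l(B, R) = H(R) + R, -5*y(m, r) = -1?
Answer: -4688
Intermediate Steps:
L(c) = -2 + c² (L(c) = c² - 2 = -2 + c²)
y(m, r) = ⅕ (y(m, r) = -⅕*(-1) = ⅕)
k(C) = 5 (k(C) = 1/(⅕) = 5)
l(B, R) = R - 3/R (l(B, R) = -3/R + R = R - 3/R)
-4686 - l(k(K(5, 4)), 3) = -4686 - (3 - 3/3) = -4686 - (3 - 3*⅓) = -4686 - (3 - 1) = -4686 - 1*2 = -4686 - 2 = -4688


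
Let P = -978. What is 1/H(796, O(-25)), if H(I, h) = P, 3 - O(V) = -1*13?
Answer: -1/978 ≈ -0.0010225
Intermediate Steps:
O(V) = 16 (O(V) = 3 - (-1)*13 = 3 - 1*(-13) = 3 + 13 = 16)
H(I, h) = -978
1/H(796, O(-25)) = 1/(-978) = -1/978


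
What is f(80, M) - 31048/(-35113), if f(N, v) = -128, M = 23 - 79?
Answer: -4463416/35113 ≈ -127.12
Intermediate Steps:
M = -56
f(80, M) - 31048/(-35113) = -128 - 31048/(-35113) = -128 - 31048*(-1/35113) = -128 + 31048/35113 = -4463416/35113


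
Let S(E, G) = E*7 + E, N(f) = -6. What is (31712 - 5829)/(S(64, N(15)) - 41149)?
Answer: -25883/40637 ≈ -0.63693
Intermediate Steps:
S(E, G) = 8*E (S(E, G) = 7*E + E = 8*E)
(31712 - 5829)/(S(64, N(15)) - 41149) = (31712 - 5829)/(8*64 - 41149) = 25883/(512 - 41149) = 25883/(-40637) = 25883*(-1/40637) = -25883/40637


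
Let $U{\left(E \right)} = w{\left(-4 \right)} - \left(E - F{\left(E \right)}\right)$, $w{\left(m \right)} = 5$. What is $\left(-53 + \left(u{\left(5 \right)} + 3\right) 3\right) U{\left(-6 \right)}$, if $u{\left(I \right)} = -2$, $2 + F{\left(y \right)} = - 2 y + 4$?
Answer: $-1250$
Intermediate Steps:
$F{\left(y \right)} = 2 - 2 y$ ($F{\left(y \right)} = -2 - \left(-4 + 2 y\right) = 2 - 2 y$)
$U{\left(E \right)} = 7 - 3 E$ ($U{\left(E \right)} = 5 - \left(-2 + 3 E\right) = 7 - 3 E$)
$\left(-53 + \left(u{\left(5 \right)} + 3\right) 3\right) U{\left(-6 \right)} = \left(-53 + \left(-2 + 3\right) 3\right) \left(7 - -18\right) = \left(-53 + 1 \cdot 3\right) \left(7 + 18\right) = \left(-53 + 3\right) 25 = \left(-50\right) 25 = -1250$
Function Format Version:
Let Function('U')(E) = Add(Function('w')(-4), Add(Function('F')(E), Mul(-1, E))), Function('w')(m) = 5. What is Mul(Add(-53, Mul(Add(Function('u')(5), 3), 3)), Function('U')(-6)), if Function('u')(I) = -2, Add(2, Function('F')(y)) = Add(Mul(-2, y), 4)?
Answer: -1250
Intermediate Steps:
Function('F')(y) = Add(2, Mul(-2, y)) (Function('F')(y) = Add(-2, Add(Mul(-2, y), 4)) = Add(-2, Add(4, Mul(-2, y))) = Add(2, Mul(-2, y)))
Function('U')(E) = Add(7, Mul(-3, E)) (Function('U')(E) = Add(5, Add(Add(2, Mul(-2, E)), Mul(-1, E))) = Add(5, Add(2, Mul(-3, E))) = Add(7, Mul(-3, E)))
Mul(Add(-53, Mul(Add(Function('u')(5), 3), 3)), Function('U')(-6)) = Mul(Add(-53, Mul(Add(-2, 3), 3)), Add(7, Mul(-3, -6))) = Mul(Add(-53, Mul(1, 3)), Add(7, 18)) = Mul(Add(-53, 3), 25) = Mul(-50, 25) = -1250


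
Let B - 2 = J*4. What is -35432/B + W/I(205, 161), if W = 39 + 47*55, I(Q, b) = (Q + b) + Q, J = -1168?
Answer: 16242876/1333285 ≈ 12.183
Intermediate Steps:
B = -4670 (B = 2 - 1168*4 = 2 - 4672 = -4670)
I(Q, b) = b + 2*Q
W = 2624 (W = 39 + 2585 = 2624)
-35432/B + W/I(205, 161) = -35432/(-4670) + 2624/(161 + 2*205) = -35432*(-1/4670) + 2624/(161 + 410) = 17716/2335 + 2624/571 = 16242876/1333285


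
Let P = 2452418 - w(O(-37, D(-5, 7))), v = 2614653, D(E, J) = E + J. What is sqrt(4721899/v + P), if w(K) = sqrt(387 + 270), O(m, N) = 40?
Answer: sqrt(1862860894084445001 - 2278803436803*sqrt(73))/871551 ≈ 1566.0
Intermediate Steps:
w(K) = 3*sqrt(73) (w(K) = sqrt(657) = 3*sqrt(73))
P = 2452418 - 3*sqrt(73) ≈ 2.4524e+6
sqrt(4721899/v + P) = sqrt(4721899/2614653 + (2452418 - 3*sqrt(73))) = sqrt(6412226802853/2614653 - 3*sqrt(73))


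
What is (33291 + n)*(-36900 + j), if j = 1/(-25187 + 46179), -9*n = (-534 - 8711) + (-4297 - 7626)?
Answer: -27609238850757/20992 ≈ -1.3152e+9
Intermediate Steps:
n = 2352 (n = -((-534 - 8711) + (-4297 - 7626))/9 = -(-9245 - 11923)/9 = -⅑*(-21168) = 2352)
j = 1/20992 ≈ 4.7637e-5
(33291 + n)*(-36900 + j) = (33291 + 2352)*(-36900 + 1/20992) = 35643*(-774604799/20992) = -27609238850757/20992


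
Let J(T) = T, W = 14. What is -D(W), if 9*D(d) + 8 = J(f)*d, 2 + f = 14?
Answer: -160/9 ≈ -17.778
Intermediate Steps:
f = 12 (f = -2 + 14 = 12)
D(d) = -8/9 + 4*d/3 (D(d) = -8/9 + (12*d)/9 = -8/9 + 4*d/3)
-D(W) = -(-8/9 + (4/3)*14) = -(-8/9 + 56/3) = -1*160/9 = -160/9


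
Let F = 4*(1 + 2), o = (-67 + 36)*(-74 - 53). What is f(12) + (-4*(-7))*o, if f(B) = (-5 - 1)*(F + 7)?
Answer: 110122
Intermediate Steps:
o = 3937 (o = -31*(-127) = 3937)
F = 12 (F = 4*3 = 12)
f(B) = -114 (f(B) = (-5 - 1)*(12 + 7) = -6*19 = -114)
f(12) + (-4*(-7))*o = -114 - 4*(-7)*3937 = -114 + 28*3937 = -114 + 110236 = 110122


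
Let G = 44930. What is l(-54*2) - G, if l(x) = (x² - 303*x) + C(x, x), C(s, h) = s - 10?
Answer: -660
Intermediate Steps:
C(s, h) = -10 + s
l(x) = -10 + x² - 302*x (l(x) = (x² - 303*x) + (-10 + x) = -10 + x² - 302*x)
l(-54*2) - G = (-10 + (-54*2)² - (-16308)*2) - 1*44930 = (-10 + (-108)² - 302*(-108)) - 44930 = (-10 + 11664 + 32616) - 44930 = 44270 - 44930 = -660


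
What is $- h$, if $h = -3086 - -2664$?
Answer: $422$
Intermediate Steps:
$h = -422$ ($h = -3086 + 2664 = -422$)
$- h = \left(-1\right) \left(-422\right) = 422$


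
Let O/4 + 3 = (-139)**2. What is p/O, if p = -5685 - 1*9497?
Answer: -7591/38636 ≈ -0.19647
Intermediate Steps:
p = -15182 (p = -5685 - 9497 = -15182)
O = 77272 (O = -12 + 4*(-139)**2 = -12 + 4*19321 = -12 + 77284 = 77272)
p/O = -15182/77272 = -15182*1/77272 = -7591/38636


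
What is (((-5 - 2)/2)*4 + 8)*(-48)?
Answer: 288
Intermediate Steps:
(((-5 - 2)/2)*4 + 8)*(-48) = (((1/2)*(-7))*4 + 8)*(-48) = (-7/2*4 + 8)*(-48) = (-14 + 8)*(-48) = -6*(-48) = 288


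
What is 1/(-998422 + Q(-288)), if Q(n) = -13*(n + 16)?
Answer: -1/994886 ≈ -1.0051e-6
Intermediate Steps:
Q(n) = -208 - 13*n (Q(n) = -13*(16 + n) = -208 - 13*n)
1/(-998422 + Q(-288)) = 1/(-998422 + (-208 - 13*(-288))) = 1/(-998422 + (-208 + 3744)) = 1/(-998422 + 3536) = 1/(-994886) = -1/994886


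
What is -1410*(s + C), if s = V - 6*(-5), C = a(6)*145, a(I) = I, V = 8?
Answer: -1280280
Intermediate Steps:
C = 870 (C = 6*145 = 870)
s = 38 (s = 8 - 6*(-5) = 8 + 30 = 38)
-1410*(s + C) = -1410*(38 + 870) = -1410*908 = -1280280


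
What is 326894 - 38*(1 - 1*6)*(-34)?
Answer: 320434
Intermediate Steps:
326894 - 38*(1 - 1*6)*(-34) = 326894 - 38*(1 - 6)*(-34) = 326894 - 38*(-5)*(-34) = 326894 - (-190)*(-34) = 326894 - 1*6460 = 326894 - 6460 = 320434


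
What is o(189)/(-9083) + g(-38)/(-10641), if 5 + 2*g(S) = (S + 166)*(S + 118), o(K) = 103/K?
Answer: -5857494497/12178177578 ≈ -0.48098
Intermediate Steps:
g(S) = -5/2 + (118 + S)*(166 + S)/2 (g(S) = -5/2 + ((S + 166)*(S + 118))/2 = -5/2 + ((166 + S)*(118 + S))/2 = -5/2 + ((118 + S)*(166 + S))/2 = -5/2 + (118 + S)*(166 + S)/2)
o(189)/(-9083) + g(-38)/(-10641) = (103/189)/(-9083) + (19583/2 + (½)*(-38)² + 142*(-38))/(-10641) = (103*(1/189))*(-1/9083) + (19583/2 + (½)*1444 - 5396)*(-1/10641) = (103/189)*(-1/9083) + (19583/2 + 722 - 5396)*(-1/10641) = -103/1716687 + (10235/2)*(-1/10641) = -103/1716687 - 10235/21282 = -5857494497/12178177578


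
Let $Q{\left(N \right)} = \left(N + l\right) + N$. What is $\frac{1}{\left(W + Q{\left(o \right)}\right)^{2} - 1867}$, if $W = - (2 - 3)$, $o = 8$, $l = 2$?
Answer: $- \frac{1}{1506} \approx -0.00066401$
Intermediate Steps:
$W = 1$ ($W = \left(-1\right) \left(-1\right) = 1$)
$Q{\left(N \right)} = 2 + 2 N$ ($Q{\left(N \right)} = \left(N + 2\right) + N = \left(2 + N\right) + N = 2 + 2 N$)
$\frac{1}{\left(W + Q{\left(o \right)}\right)^{2} - 1867} = \frac{1}{\left(1 + \left(2 + 2 \cdot 8\right)\right)^{2} - 1867} = \frac{1}{\left(1 + \left(2 + 16\right)\right)^{2} - 1867} = \frac{1}{\left(1 + 18\right)^{2} - 1867} = \frac{1}{19^{2} - 1867} = \frac{1}{361 - 1867} = \frac{1}{-1506} = - \frac{1}{1506}$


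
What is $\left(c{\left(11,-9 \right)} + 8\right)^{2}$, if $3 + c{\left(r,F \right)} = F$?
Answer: $16$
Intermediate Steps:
$c{\left(r,F \right)} = -3 + F$
$\left(c{\left(11,-9 \right)} + 8\right)^{2} = \left(\left(-3 - 9\right) + 8\right)^{2} = \left(-12 + 8\right)^{2} = \left(-4\right)^{2} = 16$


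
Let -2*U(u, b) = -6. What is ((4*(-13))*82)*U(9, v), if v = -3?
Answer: -12792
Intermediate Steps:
U(u, b) = 3 (U(u, b) = -½*(-6) = 3)
((4*(-13))*82)*U(9, v) = ((4*(-13))*82)*3 = -52*82*3 = -4264*3 = -12792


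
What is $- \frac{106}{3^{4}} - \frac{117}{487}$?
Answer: $- \frac{61099}{39447} \approx -1.5489$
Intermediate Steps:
$- \frac{106}{3^{4}} - \frac{117}{487} = - \frac{106}{81} - \frac{117}{487} = - \frac{61099}{39447}$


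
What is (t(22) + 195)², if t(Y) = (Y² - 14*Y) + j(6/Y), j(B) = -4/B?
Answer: 1142761/9 ≈ 1.2697e+5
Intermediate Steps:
t(Y) = Y² - 44*Y/3 (t(Y) = (Y² - 14*Y) - 4*Y/6 = (Y² - 14*Y) - 2*Y/3 = Y² - 44*Y/3)
(t(22) + 195)² = ((⅓)*22*(-44 + 3*22) + 195)² = ((⅓)*22*(-44 + 66) + 195)² = ((⅓)*22*22 + 195)² = (484/3 + 195)² = (1069/3)² = 1142761/9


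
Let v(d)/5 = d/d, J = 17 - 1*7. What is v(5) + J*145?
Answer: 1455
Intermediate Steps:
J = 10 (J = 17 - 7 = 10)
v(d) = 5 (v(d) = 5*(d/d) = 5*1 = 5)
v(5) + J*145 = 5 + 10*145 = 5 + 1450 = 1455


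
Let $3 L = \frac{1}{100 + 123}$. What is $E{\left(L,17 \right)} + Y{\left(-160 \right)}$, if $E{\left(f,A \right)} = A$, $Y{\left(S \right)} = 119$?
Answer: $136$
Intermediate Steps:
$L = \frac{1}{669}$ ($L = \frac{1}{3 \left(100 + 123\right)} = \frac{1}{3 \cdot 223} = \frac{1}{3} \cdot \frac{1}{223} = \frac{1}{669} \approx 0.0014948$)
$E{\left(L,17 \right)} + Y{\left(-160 \right)} = 17 + 119 = 136$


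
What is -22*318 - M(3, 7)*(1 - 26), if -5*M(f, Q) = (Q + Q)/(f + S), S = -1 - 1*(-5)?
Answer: -7006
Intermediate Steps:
S = 4 (S = -1 + 5 = 4)
M(f, Q) = -2*Q/(5*(4 + f)) (M(f, Q) = -(Q + Q)/(5*(f + 4)) = -2*Q/(5*(4 + f)))
-22*318 - M(3, 7)*(1 - 26) = -22*318 - (-2*7/(20 + 5*3))*(1 - 26) = -6996 - (-2*7/(20 + 15))*(-25) = -6996 - (-2*7/35)*(-25) = -6996 - (-2*7*1/35)*(-25) = -6996 - (-2)*(-25)/5 = -6996 - 1*10 = -6996 - 10 = -7006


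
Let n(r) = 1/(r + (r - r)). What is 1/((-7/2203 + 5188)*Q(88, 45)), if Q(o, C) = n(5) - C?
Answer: -11015/2560131168 ≈ -4.3025e-6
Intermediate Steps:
n(r) = 1/r (n(r) = 1/(r + 0) = 1/r)
Q(o, C) = ⅕ - C (Q(o, C) = 1/5 - C = ⅕ - C)
1/((-7/2203 + 5188)*Q(88, 45)) = 1/((-7/2203 + 5188)*(⅕ - 1*45)) = 1/((-7*1/2203 + 5188)*(⅕ - 45)) = 1/((-7/2203 + 5188)*(-224/5)) = -5/224/(11429157/2203) = (2203/11429157)*(-5/224) = -11015/2560131168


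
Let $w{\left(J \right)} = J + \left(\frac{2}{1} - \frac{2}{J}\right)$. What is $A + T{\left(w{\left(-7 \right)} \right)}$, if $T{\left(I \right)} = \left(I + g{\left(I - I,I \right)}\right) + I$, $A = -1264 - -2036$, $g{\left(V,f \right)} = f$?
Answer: $\frac{5305}{7} \approx 757.86$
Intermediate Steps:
$w{\left(J \right)} = 2 + J - \frac{2}{J}$ ($w{\left(J \right)} = J + \left(2 \cdot 1 - \frac{2}{J}\right) = J + \left(2 - \frac{2}{J}\right) = 2 + J - \frac{2}{J}$)
$A = 772$ ($A = -1264 + 2036 = 772$)
$T{\left(I \right)} = 3 I$ ($T{\left(I \right)} = \left(I + I\right) + I = 2 I + I = 3 I$)
$A + T{\left(w{\left(-7 \right)} \right)} = 772 + 3 \left(2 - 7 - \frac{2}{-7}\right) = 772 + 3 \left(2 - 7 - - \frac{2}{7}\right) = 772 + 3 \left(2 - 7 + \frac{2}{7}\right) = 772 + 3 \left(- \frac{33}{7}\right) = 772 - \frac{99}{7} = \frac{5305}{7}$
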